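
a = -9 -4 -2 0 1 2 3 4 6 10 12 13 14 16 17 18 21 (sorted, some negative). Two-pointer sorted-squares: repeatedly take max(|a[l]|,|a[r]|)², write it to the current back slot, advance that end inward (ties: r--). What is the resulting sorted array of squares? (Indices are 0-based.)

[0, 1, 4, 4, 9, 16, 16, 36, 81, 100, 144, 169, 196, 256, 289, 324, 441]

[0,16] |-9|<=|21| out[16]=441 → r--
[0,15] |-9|<=|18| out[15]=324 → r--
[0,14] |-9|<=|17| out[14]=289 → r--
[0,13] |-9|<=|16| out[13]=256 → r--
[0,12] |-9|<=|14| out[12]=196 → r--
[0,11] |-9|<=|13| out[11]=169 → r--
[0,10] |-9|<=|12| out[10]=144 → r--
[0,9] |-9|<=|10| out[9]=100 → r--
[0,8] |-9|>|6| out[8]=81 → l++
[1,8] |-4|<=|6| out[7]=36 → r--
[1,7] |-4|<=|4| out[6]=16 → r--
[1,6] |-4|>|3| out[5]=16 → l++
[2,6] |-2|<=|3| out[4]=9 → r--
[2,5] |-2|<=|2| out[3]=4 → r--
[2,4] |-2|>|1| out[2]=4 → l++
[3,4] |0|<=|1| out[1]=1 → r--
[3,3] |0|<=|0| out[0]=0 → r--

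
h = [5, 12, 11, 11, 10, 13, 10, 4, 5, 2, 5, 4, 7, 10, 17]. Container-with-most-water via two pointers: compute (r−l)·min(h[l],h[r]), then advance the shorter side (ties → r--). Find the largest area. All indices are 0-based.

max area = 156

[0,14] min(5,17)*14=70 best=70 * → l++
[1,14] min(12,17)*13=156 best=156 * → l++
[2,14] min(11,17)*12=132 best=156 → l++
[3,14] min(11,17)*11=121 best=156 → l++
[4,14] min(10,17)*10=100 best=156 → l++
[5,14] min(13,17)*9=117 best=156 → l++
[6,14] min(10,17)*8=80 best=156 → l++
[7,14] min(4,17)*7=28 best=156 → l++
[8,14] min(5,17)*6=30 best=156 → l++
[9,14] min(2,17)*5=10 best=156 → l++
[10,14] min(5,17)*4=20 best=156 → l++
[11,14] min(4,17)*3=12 best=156 → l++
[12,14] min(7,17)*2=14 best=156 → l++
[13,14] min(10,17)*1=10 best=156 → l++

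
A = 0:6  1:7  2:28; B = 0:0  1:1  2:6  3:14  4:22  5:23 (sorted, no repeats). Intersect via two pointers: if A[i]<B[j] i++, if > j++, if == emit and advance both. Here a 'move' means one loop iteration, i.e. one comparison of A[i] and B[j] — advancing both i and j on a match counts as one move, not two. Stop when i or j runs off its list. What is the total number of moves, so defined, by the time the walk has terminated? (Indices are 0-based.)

i=0 j=0: 6>0, j++
i=0 j=1: 6>1, j++
i=0 j=2: 6==6 emit, i++,j++
i=1 j=3: 7<14, i++
i=2 j=3: 28>14, j++
i=2 j=4: 28>22, j++
i=2 j=5: 28>23, j++

7 moves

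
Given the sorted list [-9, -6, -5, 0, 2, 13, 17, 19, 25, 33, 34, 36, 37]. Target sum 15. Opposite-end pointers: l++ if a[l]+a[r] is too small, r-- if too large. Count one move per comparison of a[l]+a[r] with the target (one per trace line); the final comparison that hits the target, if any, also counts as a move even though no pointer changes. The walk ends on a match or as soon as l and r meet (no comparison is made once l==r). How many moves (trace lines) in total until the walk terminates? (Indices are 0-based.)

[0,12] -9+37=28 >15 → r--
[0,11] -9+36=27 >15 → r--
[0,10] -9+34=25 >15 → r--
[0,9] -9+33=24 >15 → r--
[0,8] -9+25=16 >15 → r--
[0,7] -9+19=10 <15 → l++
[1,7] -6+19=13 <15 → l++
[2,7] -5+19=14 <15 → l++
[3,7] 0+19=19 >15 → r--
[3,6] 0+17=17 >15 → r--
[3,5] 0+13=13 <15 → l++
[4,5] 2+13=15 → found

12 moves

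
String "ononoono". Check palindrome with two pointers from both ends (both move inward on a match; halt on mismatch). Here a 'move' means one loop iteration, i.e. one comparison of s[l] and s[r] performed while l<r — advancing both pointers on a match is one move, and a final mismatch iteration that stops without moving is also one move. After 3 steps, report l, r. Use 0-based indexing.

l=0 r=7: 'o'=='o', l++,r--
l=1 r=6: 'n'=='n', l++,r--
l=2 r=5: 'o'=='o', l++,r--

l=3, r=4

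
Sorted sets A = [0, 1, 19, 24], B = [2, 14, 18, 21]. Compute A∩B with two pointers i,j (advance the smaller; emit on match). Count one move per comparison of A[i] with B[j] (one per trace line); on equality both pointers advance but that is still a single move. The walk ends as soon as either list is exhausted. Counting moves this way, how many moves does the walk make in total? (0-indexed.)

7 moves

i=0 j=0: 0<2, i++
i=1 j=0: 1<2, i++
i=2 j=0: 19>2, j++
i=2 j=1: 19>14, j++
i=2 j=2: 19>18, j++
i=2 j=3: 19<21, i++
i=3 j=3: 24>21, j++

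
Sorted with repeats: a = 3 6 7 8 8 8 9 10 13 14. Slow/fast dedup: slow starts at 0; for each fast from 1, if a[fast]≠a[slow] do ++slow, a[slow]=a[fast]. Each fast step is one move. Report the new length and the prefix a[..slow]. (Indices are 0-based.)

length 8; prefix = [3, 6, 7, 8, 9, 10, 13, 14]

(s=0,f=1) a[fast]=6≠a[slow]=3 write a[1]=6 → slow++,fast++
(s=1,f=2) a[fast]=7≠a[slow]=6 write a[2]=7 → slow++,fast++
(s=2,f=3) a[fast]=8≠a[slow]=7 write a[3]=8 → slow++,fast++
(s=3,f=4) a[fast]=8=a[slow] dup → fast++
(s=3,f=5) a[fast]=8=a[slow] dup → fast++
(s=3,f=6) a[fast]=9≠a[slow]=8 write a[4]=9 → slow++,fast++
(s=4,f=7) a[fast]=10≠a[slow]=9 write a[5]=10 → slow++,fast++
(s=5,f=8) a[fast]=13≠a[slow]=10 write a[6]=13 → slow++,fast++
(s=6,f=9) a[fast]=14≠a[slow]=13 write a[7]=14 → slow++,fast++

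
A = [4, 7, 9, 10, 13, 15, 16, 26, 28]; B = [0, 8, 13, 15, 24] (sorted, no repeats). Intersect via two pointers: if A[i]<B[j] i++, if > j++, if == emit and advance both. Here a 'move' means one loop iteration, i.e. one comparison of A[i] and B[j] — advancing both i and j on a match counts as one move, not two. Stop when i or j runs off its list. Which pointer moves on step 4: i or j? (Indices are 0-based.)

j

i=0 j=0: 4>0, j++
i=0 j=1: 4<8, i++
i=1 j=1: 7<8, i++
i=2 j=1: 9>8, j++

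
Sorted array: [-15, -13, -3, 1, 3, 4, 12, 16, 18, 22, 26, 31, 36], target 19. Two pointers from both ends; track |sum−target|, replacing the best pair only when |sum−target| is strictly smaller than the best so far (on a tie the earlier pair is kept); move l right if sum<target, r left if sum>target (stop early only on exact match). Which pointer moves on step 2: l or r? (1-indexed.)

l

l=1 r=13: -15+36=21 d=2 *, r--
l=1 r=12: -15+31=16 d=3, l++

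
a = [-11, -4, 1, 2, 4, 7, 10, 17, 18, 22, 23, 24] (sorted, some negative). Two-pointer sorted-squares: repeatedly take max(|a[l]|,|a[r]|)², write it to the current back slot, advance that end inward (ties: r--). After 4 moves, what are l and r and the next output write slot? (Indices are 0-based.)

l=0 r=11: |-11|<=|24| out[11]=576, r--
l=0 r=10: |-11|<=|23| out[10]=529, r--
l=0 r=9: |-11|<=|22| out[9]=484, r--
l=0 r=8: |-11|<=|18| out[8]=324, r--

l=0, r=7, next write slot=7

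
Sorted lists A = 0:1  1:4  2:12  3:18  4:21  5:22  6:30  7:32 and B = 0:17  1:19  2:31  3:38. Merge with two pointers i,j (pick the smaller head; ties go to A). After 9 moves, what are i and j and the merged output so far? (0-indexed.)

i=0 j=0: A[i]=1<=B[j]=17 take 1, i++
i=1 j=0: A[i]=4<=B[j]=17 take 4, i++
i=2 j=0: A[i]=12<=B[j]=17 take 12, i++
i=3 j=0: A[i]=18>B[j]=17 take 17, j++
i=3 j=1: A[i]=18<=B[j]=19 take 18, i++
i=4 j=1: A[i]=21>B[j]=19 take 19, j++
i=4 j=2: A[i]=21<=B[j]=31 take 21, i++
i=5 j=2: A[i]=22<=B[j]=31 take 22, i++
i=6 j=2: A[i]=30<=B[j]=31 take 30, i++

i=7, j=2, merged so far=[1, 4, 12, 17, 18, 19, 21, 22, 30]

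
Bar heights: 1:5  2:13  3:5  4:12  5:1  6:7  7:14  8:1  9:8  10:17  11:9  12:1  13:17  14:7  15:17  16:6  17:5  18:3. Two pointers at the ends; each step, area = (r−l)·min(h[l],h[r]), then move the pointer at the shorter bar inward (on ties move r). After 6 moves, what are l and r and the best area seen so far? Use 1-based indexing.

l=1 r=18: min(5,3)*17=51 best=51 *, r--
l=1 r=17: min(5,5)*16=80 best=80 *, r--
l=1 r=16: min(5,6)*15=75 best=80, l++
l=2 r=16: min(13,6)*14=84 best=84 *, r--
l=2 r=15: min(13,17)*13=169 best=169 *, l++
l=3 r=15: min(5,17)*12=60 best=169, l++

l=4, r=15, best area=169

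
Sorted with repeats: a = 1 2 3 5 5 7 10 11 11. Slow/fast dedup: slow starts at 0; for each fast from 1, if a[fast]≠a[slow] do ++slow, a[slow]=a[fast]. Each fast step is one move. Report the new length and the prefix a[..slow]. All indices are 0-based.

slow=0 fast=1: a[fast]=2≠a[slow]=1 write a[1]=2, slow++,fast++
slow=1 fast=2: a[fast]=3≠a[slow]=2 write a[2]=3, slow++,fast++
slow=2 fast=3: a[fast]=5≠a[slow]=3 write a[3]=5, slow++,fast++
slow=3 fast=4: a[fast]=5=a[slow] dup, fast++
slow=3 fast=5: a[fast]=7≠a[slow]=5 write a[4]=7, slow++,fast++
slow=4 fast=6: a[fast]=10≠a[slow]=7 write a[5]=10, slow++,fast++
slow=5 fast=7: a[fast]=11≠a[slow]=10 write a[6]=11, slow++,fast++
slow=6 fast=8: a[fast]=11=a[slow] dup, fast++

length 7; prefix = [1, 2, 3, 5, 7, 10, 11]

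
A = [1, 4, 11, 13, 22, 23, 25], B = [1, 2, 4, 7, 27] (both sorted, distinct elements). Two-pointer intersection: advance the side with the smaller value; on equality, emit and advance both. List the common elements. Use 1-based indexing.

intersection = [1, 4]

i=1 j=1: 1==1 emit, i++,j++
i=2 j=2: 4>2, j++
i=2 j=3: 4==4 emit, i++,j++
i=3 j=4: 11>7, j++
i=3 j=5: 11<27, i++
i=4 j=5: 13<27, i++
i=5 j=5: 22<27, i++
i=6 j=5: 23<27, i++
i=7 j=5: 25<27, i++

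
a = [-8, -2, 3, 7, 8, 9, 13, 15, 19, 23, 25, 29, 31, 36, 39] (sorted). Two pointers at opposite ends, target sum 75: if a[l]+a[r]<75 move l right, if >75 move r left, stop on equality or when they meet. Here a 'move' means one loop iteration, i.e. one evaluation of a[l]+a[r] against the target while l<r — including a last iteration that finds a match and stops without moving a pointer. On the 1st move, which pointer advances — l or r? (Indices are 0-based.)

l

l=0 r=14: -8+39=31 <75, l++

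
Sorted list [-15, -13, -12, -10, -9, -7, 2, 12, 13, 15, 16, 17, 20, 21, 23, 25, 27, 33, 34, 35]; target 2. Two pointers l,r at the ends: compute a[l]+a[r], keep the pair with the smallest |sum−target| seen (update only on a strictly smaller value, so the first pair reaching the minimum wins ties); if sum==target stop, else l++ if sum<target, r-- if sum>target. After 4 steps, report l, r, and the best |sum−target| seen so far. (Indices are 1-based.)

l=1, r=16, best |Δ|=10

l=1 r=20: -15+35=20 d=18 *, r--
l=1 r=19: -15+34=19 d=17 *, r--
l=1 r=18: -15+33=18 d=16 *, r--
l=1 r=17: -15+27=12 d=10 *, r--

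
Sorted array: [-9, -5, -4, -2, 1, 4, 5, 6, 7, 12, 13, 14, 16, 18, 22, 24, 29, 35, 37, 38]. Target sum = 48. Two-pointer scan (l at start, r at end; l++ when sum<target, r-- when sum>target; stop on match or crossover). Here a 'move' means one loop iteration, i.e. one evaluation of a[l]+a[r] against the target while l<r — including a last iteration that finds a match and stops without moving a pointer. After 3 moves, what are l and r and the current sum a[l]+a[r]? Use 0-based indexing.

l=0 r=19: -9+38=29 <48, l++
l=1 r=19: -5+38=33 <48, l++
l=2 r=19: -4+38=34 <48, l++

l=3, r=19, sum=36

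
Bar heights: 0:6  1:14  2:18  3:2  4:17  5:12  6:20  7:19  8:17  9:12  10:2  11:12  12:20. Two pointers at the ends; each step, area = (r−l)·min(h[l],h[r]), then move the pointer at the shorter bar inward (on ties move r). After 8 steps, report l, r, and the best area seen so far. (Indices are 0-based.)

l=6, r=10, best area=180

[0,12] min(6,20)*12=72 best=72 * → l++
[1,12] min(14,20)*11=154 best=154 * → l++
[2,12] min(18,20)*10=180 best=180 * → l++
[3,12] min(2,20)*9=18 best=180 → l++
[4,12] min(17,20)*8=136 best=180 → l++
[5,12] min(12,20)*7=84 best=180 → l++
[6,12] min(20,20)*6=120 best=180 → r--
[6,11] min(20,12)*5=60 best=180 → r--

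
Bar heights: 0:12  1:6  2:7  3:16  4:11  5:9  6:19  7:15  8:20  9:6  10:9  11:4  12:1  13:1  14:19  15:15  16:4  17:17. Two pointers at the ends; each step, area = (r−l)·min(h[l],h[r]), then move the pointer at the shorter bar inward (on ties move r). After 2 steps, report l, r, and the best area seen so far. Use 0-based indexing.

l=0 r=17: min(12,17)*17=204 best=204 *, l++
l=1 r=17: min(6,17)*16=96 best=204, l++

l=2, r=17, best area=204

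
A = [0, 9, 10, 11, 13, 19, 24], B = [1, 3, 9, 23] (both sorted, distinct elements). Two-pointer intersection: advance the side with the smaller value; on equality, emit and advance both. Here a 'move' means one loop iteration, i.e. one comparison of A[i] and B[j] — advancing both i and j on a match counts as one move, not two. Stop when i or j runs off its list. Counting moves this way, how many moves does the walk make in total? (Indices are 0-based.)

i=0 j=0: 0<1, i++
i=1 j=0: 9>1, j++
i=1 j=1: 9>3, j++
i=1 j=2: 9==9 emit, i++,j++
i=2 j=3: 10<23, i++
i=3 j=3: 11<23, i++
i=4 j=3: 13<23, i++
i=5 j=3: 19<23, i++
i=6 j=3: 24>23, j++

9 moves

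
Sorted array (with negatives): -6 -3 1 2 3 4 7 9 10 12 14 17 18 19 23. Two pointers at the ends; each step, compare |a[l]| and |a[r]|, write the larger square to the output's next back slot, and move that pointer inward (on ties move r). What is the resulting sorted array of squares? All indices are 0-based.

[1, 4, 9, 9, 16, 36, 49, 81, 100, 144, 196, 289, 324, 361, 529]

[0,14] |-6|<=|23| out[14]=529 → r--
[0,13] |-6|<=|19| out[13]=361 → r--
[0,12] |-6|<=|18| out[12]=324 → r--
[0,11] |-6|<=|17| out[11]=289 → r--
[0,10] |-6|<=|14| out[10]=196 → r--
[0,9] |-6|<=|12| out[9]=144 → r--
[0,8] |-6|<=|10| out[8]=100 → r--
[0,7] |-6|<=|9| out[7]=81 → r--
[0,6] |-6|<=|7| out[6]=49 → r--
[0,5] |-6|>|4| out[5]=36 → l++
[1,5] |-3|<=|4| out[4]=16 → r--
[1,4] |-3|<=|3| out[3]=9 → r--
[1,3] |-3|>|2| out[2]=9 → l++
[2,3] |1|<=|2| out[1]=4 → r--
[2,2] |1|<=|1| out[0]=1 → r--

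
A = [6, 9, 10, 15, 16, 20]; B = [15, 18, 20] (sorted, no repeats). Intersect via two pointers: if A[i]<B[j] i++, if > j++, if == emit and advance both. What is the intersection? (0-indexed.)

intersection = [15, 20]

[i=0,j=0] 6<15 → i++
[i=1,j=0] 9<15 → i++
[i=2,j=0] 10<15 → i++
[i=3,j=0] 15==15 emit → i++,j++
[i=4,j=1] 16<18 → i++
[i=5,j=1] 20>18 → j++
[i=5,j=2] 20==20 emit → i++,j++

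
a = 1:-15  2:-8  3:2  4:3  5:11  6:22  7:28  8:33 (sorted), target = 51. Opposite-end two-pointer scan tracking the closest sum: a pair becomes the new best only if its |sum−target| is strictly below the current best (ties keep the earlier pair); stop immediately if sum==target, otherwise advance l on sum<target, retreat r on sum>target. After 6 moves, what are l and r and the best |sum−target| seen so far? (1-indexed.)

l=1 r=8: -15+33=18 d=33 *, l++
l=2 r=8: -8+33=25 d=26 *, l++
l=3 r=8: 2+33=35 d=16 *, l++
l=4 r=8: 3+33=36 d=15 *, l++
l=5 r=8: 11+33=44 d=7 *, l++
l=6 r=8: 22+33=55 d=4 *, r--

l=6, r=7, best |Δ|=4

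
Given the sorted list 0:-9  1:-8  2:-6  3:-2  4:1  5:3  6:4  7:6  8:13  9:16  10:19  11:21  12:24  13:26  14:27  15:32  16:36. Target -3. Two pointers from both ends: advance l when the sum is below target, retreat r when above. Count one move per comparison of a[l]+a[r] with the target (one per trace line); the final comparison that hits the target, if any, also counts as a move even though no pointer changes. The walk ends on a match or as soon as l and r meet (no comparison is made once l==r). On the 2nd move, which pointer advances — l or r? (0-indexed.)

r

[0,16] -9+36=27 >-3 → r--
[0,15] -9+32=23 >-3 → r--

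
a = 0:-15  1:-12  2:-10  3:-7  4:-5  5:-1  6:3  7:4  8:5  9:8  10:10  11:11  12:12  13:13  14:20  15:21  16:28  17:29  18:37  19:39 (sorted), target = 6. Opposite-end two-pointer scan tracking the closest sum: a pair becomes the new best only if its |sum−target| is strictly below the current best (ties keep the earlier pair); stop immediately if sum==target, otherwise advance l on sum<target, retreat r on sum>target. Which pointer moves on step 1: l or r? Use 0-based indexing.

l=0 r=19: -15+39=24 d=18 *, r--

r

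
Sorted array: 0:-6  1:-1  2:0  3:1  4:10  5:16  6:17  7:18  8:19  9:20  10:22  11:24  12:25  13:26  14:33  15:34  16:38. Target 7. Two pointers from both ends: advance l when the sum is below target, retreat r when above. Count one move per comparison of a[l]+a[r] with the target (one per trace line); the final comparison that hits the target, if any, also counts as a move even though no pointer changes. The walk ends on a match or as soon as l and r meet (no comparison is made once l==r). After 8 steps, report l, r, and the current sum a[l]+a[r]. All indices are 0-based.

l=0 r=16: -6+38=32 >7, r--
l=0 r=15: -6+34=28 >7, r--
l=0 r=14: -6+33=27 >7, r--
l=0 r=13: -6+26=20 >7, r--
l=0 r=12: -6+25=19 >7, r--
l=0 r=11: -6+24=18 >7, r--
l=0 r=10: -6+22=16 >7, r--
l=0 r=9: -6+20=14 >7, r--

l=0, r=8, sum=13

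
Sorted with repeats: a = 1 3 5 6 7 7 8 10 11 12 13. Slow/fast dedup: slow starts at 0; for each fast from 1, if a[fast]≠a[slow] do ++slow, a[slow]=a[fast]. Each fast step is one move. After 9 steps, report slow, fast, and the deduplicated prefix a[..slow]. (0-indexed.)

slow=0 fast=1: a[fast]=3≠a[slow]=1 write a[1]=3, slow++,fast++
slow=1 fast=2: a[fast]=5≠a[slow]=3 write a[2]=5, slow++,fast++
slow=2 fast=3: a[fast]=6≠a[slow]=5 write a[3]=6, slow++,fast++
slow=3 fast=4: a[fast]=7≠a[slow]=6 write a[4]=7, slow++,fast++
slow=4 fast=5: a[fast]=7=a[slow] dup, fast++
slow=4 fast=6: a[fast]=8≠a[slow]=7 write a[5]=8, slow++,fast++
slow=5 fast=7: a[fast]=10≠a[slow]=8 write a[6]=10, slow++,fast++
slow=6 fast=8: a[fast]=11≠a[slow]=10 write a[7]=11, slow++,fast++
slow=7 fast=9: a[fast]=12≠a[slow]=11 write a[8]=12, slow++,fast++

slow=8, fast=10, prefix=[1, 3, 5, 6, 7, 8, 10, 11, 12]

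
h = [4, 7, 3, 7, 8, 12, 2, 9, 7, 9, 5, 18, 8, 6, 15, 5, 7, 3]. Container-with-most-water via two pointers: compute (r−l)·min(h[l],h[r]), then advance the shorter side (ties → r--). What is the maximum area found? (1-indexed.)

max area = 108

l=1 r=18: min(4,3)*17=51 best=51 *, r--
l=1 r=17: min(4,7)*16=64 best=64 *, l++
l=2 r=17: min(7,7)*15=105 best=105 *, r--
l=2 r=16: min(7,5)*14=70 best=105, r--
l=2 r=15: min(7,15)*13=91 best=105, l++
l=3 r=15: min(3,15)*12=36 best=105, l++
l=4 r=15: min(7,15)*11=77 best=105, l++
l=5 r=15: min(8,15)*10=80 best=105, l++
l=6 r=15: min(12,15)*9=108 best=108 *, l++
l=7 r=15: min(2,15)*8=16 best=108, l++
l=8 r=15: min(9,15)*7=63 best=108, l++
l=9 r=15: min(7,15)*6=42 best=108, l++
l=10 r=15: min(9,15)*5=45 best=108, l++
l=11 r=15: min(5,15)*4=20 best=108, l++
l=12 r=15: min(18,15)*3=45 best=108, r--
l=12 r=14: min(18,6)*2=12 best=108, r--
l=12 r=13: min(18,8)*1=8 best=108, r--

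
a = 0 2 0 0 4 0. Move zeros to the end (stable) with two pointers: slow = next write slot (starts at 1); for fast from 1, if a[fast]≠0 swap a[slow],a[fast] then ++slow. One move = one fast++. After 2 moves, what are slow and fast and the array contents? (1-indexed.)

slow=2, fast=3, a=[2, 0, 0, 0, 4, 0]

slow=1 fast=1: a[fast]=0, fast++
slow=1 fast=2: a[fast]=2≠0 swap→a[1]=2, slow++,fast++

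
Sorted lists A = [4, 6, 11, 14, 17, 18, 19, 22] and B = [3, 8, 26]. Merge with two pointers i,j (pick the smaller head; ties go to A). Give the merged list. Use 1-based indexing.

[3, 4, 6, 8, 11, 14, 17, 18, 19, 22, 26]

i=1 j=1: A[i]=4>B[j]=3 take 3, j++
i=1 j=2: A[i]=4<=B[j]=8 take 4, i++
i=2 j=2: A[i]=6<=B[j]=8 take 6, i++
i=3 j=2: A[i]=11>B[j]=8 take 8, j++
i=3 j=3: A[i]=11<=B[j]=26 take 11, i++
i=4 j=3: A[i]=14<=B[j]=26 take 14, i++
i=5 j=3: A[i]=17<=B[j]=26 take 17, i++
i=6 j=3: A[i]=18<=B[j]=26 take 18, i++
i=7 j=3: A[i]=19<=B[j]=26 take 19, i++
i=8 j=3: A[i]=22<=B[j]=26 take 22, i++
i=9 j=3: A done, take B[j]=26, j++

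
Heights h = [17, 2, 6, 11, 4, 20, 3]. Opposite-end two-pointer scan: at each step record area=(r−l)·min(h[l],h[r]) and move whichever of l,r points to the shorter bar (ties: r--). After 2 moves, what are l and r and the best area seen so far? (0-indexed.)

[0,6] min(17,3)*6=18 best=18 * → r--
[0,5] min(17,20)*5=85 best=85 * → l++

l=1, r=5, best area=85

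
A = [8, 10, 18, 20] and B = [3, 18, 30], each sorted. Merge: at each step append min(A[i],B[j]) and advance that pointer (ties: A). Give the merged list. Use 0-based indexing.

[3, 8, 10, 18, 18, 20, 30]

i=0 j=0: A[i]=8>B[j]=3 take 3, j++
i=0 j=1: A[i]=8<=B[j]=18 take 8, i++
i=1 j=1: A[i]=10<=B[j]=18 take 10, i++
i=2 j=1: A[i]=18<=B[j]=18 take 18, i++
i=3 j=1: A[i]=20>B[j]=18 take 18, j++
i=3 j=2: A[i]=20<=B[j]=30 take 20, i++
i=4 j=2: A done, take B[j]=30, j++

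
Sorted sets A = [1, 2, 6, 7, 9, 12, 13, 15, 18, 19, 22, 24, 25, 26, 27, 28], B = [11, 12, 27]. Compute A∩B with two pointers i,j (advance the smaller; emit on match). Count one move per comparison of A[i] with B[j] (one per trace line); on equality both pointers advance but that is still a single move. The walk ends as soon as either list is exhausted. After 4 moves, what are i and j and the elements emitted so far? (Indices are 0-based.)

[i=0,j=0] 1<11 → i++
[i=1,j=0] 2<11 → i++
[i=2,j=0] 6<11 → i++
[i=3,j=0] 7<11 → i++

i=4, j=0, emitted=[]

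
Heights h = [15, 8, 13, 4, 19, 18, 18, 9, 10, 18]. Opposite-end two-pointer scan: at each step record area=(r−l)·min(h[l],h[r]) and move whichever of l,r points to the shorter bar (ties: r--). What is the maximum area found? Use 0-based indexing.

l=0 r=9: min(15,18)*9=135 best=135 *, l++
l=1 r=9: min(8,18)*8=64 best=135, l++
l=2 r=9: min(13,18)*7=91 best=135, l++
l=3 r=9: min(4,18)*6=24 best=135, l++
l=4 r=9: min(19,18)*5=90 best=135, r--
l=4 r=8: min(19,10)*4=40 best=135, r--
l=4 r=7: min(19,9)*3=27 best=135, r--
l=4 r=6: min(19,18)*2=36 best=135, r--
l=4 r=5: min(19,18)*1=18 best=135, r--

max area = 135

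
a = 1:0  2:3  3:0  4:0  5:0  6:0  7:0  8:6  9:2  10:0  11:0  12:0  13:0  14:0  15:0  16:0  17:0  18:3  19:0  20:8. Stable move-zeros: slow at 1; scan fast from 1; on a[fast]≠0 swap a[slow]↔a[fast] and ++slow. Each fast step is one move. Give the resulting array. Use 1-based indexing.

[3, 6, 2, 3, 8, 0, 0, 0, 0, 0, 0, 0, 0, 0, 0, 0, 0, 0, 0, 0]

slow=1 fast=1: a[fast]=0, fast++
slow=1 fast=2: a[fast]=3≠0 swap→a[1]=3, slow++,fast++
slow=2 fast=3: a[fast]=0, fast++
slow=2 fast=4: a[fast]=0, fast++
slow=2 fast=5: a[fast]=0, fast++
slow=2 fast=6: a[fast]=0, fast++
slow=2 fast=7: a[fast]=0, fast++
slow=2 fast=8: a[fast]=6≠0 swap→a[2]=6, slow++,fast++
slow=3 fast=9: a[fast]=2≠0 swap→a[3]=2, slow++,fast++
slow=4 fast=10: a[fast]=0, fast++
slow=4 fast=11: a[fast]=0, fast++
slow=4 fast=12: a[fast]=0, fast++
slow=4 fast=13: a[fast]=0, fast++
slow=4 fast=14: a[fast]=0, fast++
slow=4 fast=15: a[fast]=0, fast++
slow=4 fast=16: a[fast]=0, fast++
slow=4 fast=17: a[fast]=0, fast++
slow=4 fast=18: a[fast]=3≠0 swap→a[4]=3, slow++,fast++
slow=5 fast=19: a[fast]=0, fast++
slow=5 fast=20: a[fast]=8≠0 swap→a[5]=8, slow++,fast++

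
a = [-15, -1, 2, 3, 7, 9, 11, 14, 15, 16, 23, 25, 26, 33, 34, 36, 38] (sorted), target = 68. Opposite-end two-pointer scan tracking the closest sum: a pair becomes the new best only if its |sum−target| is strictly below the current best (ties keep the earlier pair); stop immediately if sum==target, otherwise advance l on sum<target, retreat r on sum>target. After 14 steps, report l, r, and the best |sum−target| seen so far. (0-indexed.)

l=13, r=15, best |Δ|=3

[0,16] -15+38=23 d=45 * → l++
[1,16] -1+38=37 d=31 * → l++
[2,16] 2+38=40 d=28 * → l++
[3,16] 3+38=41 d=27 * → l++
[4,16] 7+38=45 d=23 * → l++
[5,16] 9+38=47 d=21 * → l++
[6,16] 11+38=49 d=19 * → l++
[7,16] 14+38=52 d=16 * → l++
[8,16] 15+38=53 d=15 * → l++
[9,16] 16+38=54 d=14 * → l++
[10,16] 23+38=61 d=7 * → l++
[11,16] 25+38=63 d=5 * → l++
[12,16] 26+38=64 d=4 * → l++
[13,16] 33+38=71 d=3 * → r--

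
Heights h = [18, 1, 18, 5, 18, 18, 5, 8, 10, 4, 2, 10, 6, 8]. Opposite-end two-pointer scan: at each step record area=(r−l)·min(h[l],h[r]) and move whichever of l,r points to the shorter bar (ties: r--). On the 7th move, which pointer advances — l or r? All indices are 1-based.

[1,14] min(18,8)*13=104 best=104 * → r--
[1,13] min(18,6)*12=72 best=104 → r--
[1,12] min(18,10)*11=110 best=110 * → r--
[1,11] min(18,2)*10=20 best=110 → r--
[1,10] min(18,4)*9=36 best=110 → r--
[1,9] min(18,10)*8=80 best=110 → r--
[1,8] min(18,8)*7=56 best=110 → r--

r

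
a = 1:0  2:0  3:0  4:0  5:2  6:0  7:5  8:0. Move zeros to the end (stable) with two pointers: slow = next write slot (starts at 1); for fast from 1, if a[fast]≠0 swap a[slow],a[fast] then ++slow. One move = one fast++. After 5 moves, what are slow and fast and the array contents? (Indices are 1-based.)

slow=2, fast=6, a=[2, 0, 0, 0, 0, 0, 5, 0]

slow=1 fast=1: a[fast]=0, fast++
slow=1 fast=2: a[fast]=0, fast++
slow=1 fast=3: a[fast]=0, fast++
slow=1 fast=4: a[fast]=0, fast++
slow=1 fast=5: a[fast]=2≠0 swap→a[1]=2, slow++,fast++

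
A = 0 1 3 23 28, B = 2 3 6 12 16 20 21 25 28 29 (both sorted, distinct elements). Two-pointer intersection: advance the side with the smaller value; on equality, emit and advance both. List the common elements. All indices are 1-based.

intersection = [3, 28]

i=1 j=1: 0<2, i++
i=2 j=1: 1<2, i++
i=3 j=1: 3>2, j++
i=3 j=2: 3==3 emit, i++,j++
i=4 j=3: 23>6, j++
i=4 j=4: 23>12, j++
i=4 j=5: 23>16, j++
i=4 j=6: 23>20, j++
i=4 j=7: 23>21, j++
i=4 j=8: 23<25, i++
i=5 j=8: 28>25, j++
i=5 j=9: 28==28 emit, i++,j++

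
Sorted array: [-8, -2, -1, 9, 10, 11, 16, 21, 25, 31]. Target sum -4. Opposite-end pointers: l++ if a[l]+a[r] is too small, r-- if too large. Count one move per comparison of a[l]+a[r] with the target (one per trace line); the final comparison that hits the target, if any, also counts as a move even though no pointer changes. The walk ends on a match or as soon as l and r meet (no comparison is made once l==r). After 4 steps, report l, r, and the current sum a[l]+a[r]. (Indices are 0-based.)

l=0, r=5, sum=3

[0,9] -8+31=23 >-4 → r--
[0,8] -8+25=17 >-4 → r--
[0,7] -8+21=13 >-4 → r--
[0,6] -8+16=8 >-4 → r--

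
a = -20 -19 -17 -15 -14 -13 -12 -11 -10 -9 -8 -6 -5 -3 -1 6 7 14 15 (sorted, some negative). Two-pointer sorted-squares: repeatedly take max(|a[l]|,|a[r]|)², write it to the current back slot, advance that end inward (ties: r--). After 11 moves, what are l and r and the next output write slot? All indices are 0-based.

l=9, r=16, next write slot=7

l=0 r=18: |-20|>|15| out[18]=400, l++
l=1 r=18: |-19|>|15| out[17]=361, l++
l=2 r=18: |-17|>|15| out[16]=289, l++
l=3 r=18: |-15|<=|15| out[15]=225, r--
l=3 r=17: |-15|>|14| out[14]=225, l++
l=4 r=17: |-14|<=|14| out[13]=196, r--
l=4 r=16: |-14|>|7| out[12]=196, l++
l=5 r=16: |-13|>|7| out[11]=169, l++
l=6 r=16: |-12|>|7| out[10]=144, l++
l=7 r=16: |-11|>|7| out[9]=121, l++
l=8 r=16: |-10|>|7| out[8]=100, l++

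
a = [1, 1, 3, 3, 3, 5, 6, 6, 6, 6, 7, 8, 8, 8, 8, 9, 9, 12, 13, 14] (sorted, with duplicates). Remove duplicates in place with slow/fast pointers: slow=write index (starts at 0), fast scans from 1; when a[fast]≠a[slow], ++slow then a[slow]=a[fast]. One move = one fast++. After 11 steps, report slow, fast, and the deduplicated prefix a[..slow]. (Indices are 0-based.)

slow=5, fast=12, prefix=[1, 3, 5, 6, 7, 8]

slow=0 fast=1: a[fast]=1=a[slow] dup, fast++
slow=0 fast=2: a[fast]=3≠a[slow]=1 write a[1]=3, slow++,fast++
slow=1 fast=3: a[fast]=3=a[slow] dup, fast++
slow=1 fast=4: a[fast]=3=a[slow] dup, fast++
slow=1 fast=5: a[fast]=5≠a[slow]=3 write a[2]=5, slow++,fast++
slow=2 fast=6: a[fast]=6≠a[slow]=5 write a[3]=6, slow++,fast++
slow=3 fast=7: a[fast]=6=a[slow] dup, fast++
slow=3 fast=8: a[fast]=6=a[slow] dup, fast++
slow=3 fast=9: a[fast]=6=a[slow] dup, fast++
slow=3 fast=10: a[fast]=7≠a[slow]=6 write a[4]=7, slow++,fast++
slow=4 fast=11: a[fast]=8≠a[slow]=7 write a[5]=8, slow++,fast++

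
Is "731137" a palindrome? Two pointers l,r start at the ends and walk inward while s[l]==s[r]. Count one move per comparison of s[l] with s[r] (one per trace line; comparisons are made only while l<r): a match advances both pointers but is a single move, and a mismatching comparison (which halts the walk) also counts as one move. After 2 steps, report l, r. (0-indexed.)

l=2, r=3

l=0 r=5: '7'=='7', l++,r--
l=1 r=4: '3'=='3', l++,r--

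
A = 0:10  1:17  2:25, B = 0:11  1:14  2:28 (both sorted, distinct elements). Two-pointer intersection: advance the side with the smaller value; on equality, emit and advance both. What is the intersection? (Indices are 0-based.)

intersection = []

[i=0,j=0] 10<11 → i++
[i=1,j=0] 17>11 → j++
[i=1,j=1] 17>14 → j++
[i=1,j=2] 17<28 → i++
[i=2,j=2] 25<28 → i++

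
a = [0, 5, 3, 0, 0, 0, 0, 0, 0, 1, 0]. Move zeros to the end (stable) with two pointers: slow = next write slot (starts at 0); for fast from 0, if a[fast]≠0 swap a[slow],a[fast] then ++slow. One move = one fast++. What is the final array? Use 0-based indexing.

slow=0 fast=0: a[fast]=0, fast++
slow=0 fast=1: a[fast]=5≠0 swap→a[0]=5, slow++,fast++
slow=1 fast=2: a[fast]=3≠0 swap→a[1]=3, slow++,fast++
slow=2 fast=3: a[fast]=0, fast++
slow=2 fast=4: a[fast]=0, fast++
slow=2 fast=5: a[fast]=0, fast++
slow=2 fast=6: a[fast]=0, fast++
slow=2 fast=7: a[fast]=0, fast++
slow=2 fast=8: a[fast]=0, fast++
slow=2 fast=9: a[fast]=1≠0 swap→a[2]=1, slow++,fast++
slow=3 fast=10: a[fast]=0, fast++

[5, 3, 1, 0, 0, 0, 0, 0, 0, 0, 0]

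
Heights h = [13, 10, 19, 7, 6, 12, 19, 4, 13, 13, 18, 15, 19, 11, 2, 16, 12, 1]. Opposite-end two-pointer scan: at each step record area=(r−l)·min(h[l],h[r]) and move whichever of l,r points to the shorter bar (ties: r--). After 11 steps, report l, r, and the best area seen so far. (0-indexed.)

[0,17] min(13,1)*17=17 best=17 * → r--
[0,16] min(13,12)*16=192 best=192 * → r--
[0,15] min(13,16)*15=195 best=195 * → l++
[1,15] min(10,16)*14=140 best=195 → l++
[2,15] min(19,16)*13=208 best=208 * → r--
[2,14] min(19,2)*12=24 best=208 → r--
[2,13] min(19,11)*11=121 best=208 → r--
[2,12] min(19,19)*10=190 best=208 → r--
[2,11] min(19,15)*9=135 best=208 → r--
[2,10] min(19,18)*8=144 best=208 → r--
[2,9] min(19,13)*7=91 best=208 → r--

l=2, r=8, best area=208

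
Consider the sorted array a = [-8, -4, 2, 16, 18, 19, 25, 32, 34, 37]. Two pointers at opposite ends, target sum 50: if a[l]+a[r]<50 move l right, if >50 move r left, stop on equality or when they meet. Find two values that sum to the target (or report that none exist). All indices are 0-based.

[0,9] -8+37=29 <50 → l++
[1,9] -4+37=33 <50 → l++
[2,9] 2+37=39 <50 → l++
[3,9] 16+37=53 >50 → r--
[3,8] 16+34=50 → found

(16, 34)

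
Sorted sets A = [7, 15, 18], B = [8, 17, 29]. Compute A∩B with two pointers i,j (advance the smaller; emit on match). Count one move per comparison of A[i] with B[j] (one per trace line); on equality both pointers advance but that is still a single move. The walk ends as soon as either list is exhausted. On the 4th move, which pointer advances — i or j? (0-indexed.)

i=0 j=0: 7<8, i++
i=1 j=0: 15>8, j++
i=1 j=1: 15<17, i++
i=2 j=1: 18>17, j++

j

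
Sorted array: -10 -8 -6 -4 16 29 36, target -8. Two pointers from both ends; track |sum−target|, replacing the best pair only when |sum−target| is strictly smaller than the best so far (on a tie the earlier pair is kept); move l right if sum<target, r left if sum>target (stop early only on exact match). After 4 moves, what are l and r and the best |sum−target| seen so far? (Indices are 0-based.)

l=0 r=6: -10+36=26 d=34 *, r--
l=0 r=5: -10+29=19 d=27 *, r--
l=0 r=4: -10+16=6 d=14 *, r--
l=0 r=3: -10+-4=-14 d=6 *, l++

l=1, r=3, best |Δ|=6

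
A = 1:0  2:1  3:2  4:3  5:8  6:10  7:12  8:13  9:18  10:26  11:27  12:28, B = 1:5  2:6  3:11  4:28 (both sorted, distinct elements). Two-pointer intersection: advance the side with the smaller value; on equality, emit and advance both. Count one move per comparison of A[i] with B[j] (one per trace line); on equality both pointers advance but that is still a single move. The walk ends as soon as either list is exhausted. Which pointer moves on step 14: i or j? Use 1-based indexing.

[i=1,j=1] 0<5 → i++
[i=2,j=1] 1<5 → i++
[i=3,j=1] 2<5 → i++
[i=4,j=1] 3<5 → i++
[i=5,j=1] 8>5 → j++
[i=5,j=2] 8>6 → j++
[i=5,j=3] 8<11 → i++
[i=6,j=3] 10<11 → i++
[i=7,j=3] 12>11 → j++
[i=7,j=4] 12<28 → i++
[i=8,j=4] 13<28 → i++
[i=9,j=4] 18<28 → i++
[i=10,j=4] 26<28 → i++
[i=11,j=4] 27<28 → i++

i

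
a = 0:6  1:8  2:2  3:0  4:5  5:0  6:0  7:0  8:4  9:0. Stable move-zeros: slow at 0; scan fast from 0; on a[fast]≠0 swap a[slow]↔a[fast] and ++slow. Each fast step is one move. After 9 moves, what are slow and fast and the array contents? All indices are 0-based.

slow=0 fast=0: a[fast]=6≠0 swap→a[0]=6, slow++,fast++
slow=1 fast=1: a[fast]=8≠0 swap→a[1]=8, slow++,fast++
slow=2 fast=2: a[fast]=2≠0 swap→a[2]=2, slow++,fast++
slow=3 fast=3: a[fast]=0, fast++
slow=3 fast=4: a[fast]=5≠0 swap→a[3]=5, slow++,fast++
slow=4 fast=5: a[fast]=0, fast++
slow=4 fast=6: a[fast]=0, fast++
slow=4 fast=7: a[fast]=0, fast++
slow=4 fast=8: a[fast]=4≠0 swap→a[4]=4, slow++,fast++

slow=5, fast=9, a=[6, 8, 2, 5, 4, 0, 0, 0, 0, 0]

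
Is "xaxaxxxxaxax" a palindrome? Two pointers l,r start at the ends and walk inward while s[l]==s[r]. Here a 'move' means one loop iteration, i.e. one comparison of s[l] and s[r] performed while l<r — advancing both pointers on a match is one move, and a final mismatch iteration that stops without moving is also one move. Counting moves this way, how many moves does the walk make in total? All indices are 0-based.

6 moves

l=0 r=11: 'x'=='x', l++,r--
l=1 r=10: 'a'=='a', l++,r--
l=2 r=9: 'x'=='x', l++,r--
l=3 r=8: 'a'=='a', l++,r--
l=4 r=7: 'x'=='x', l++,r--
l=5 r=6: 'x'=='x', l++,r--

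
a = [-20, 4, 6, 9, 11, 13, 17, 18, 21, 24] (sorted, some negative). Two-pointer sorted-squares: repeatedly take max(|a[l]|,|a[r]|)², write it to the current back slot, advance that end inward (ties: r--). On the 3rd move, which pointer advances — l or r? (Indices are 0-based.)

l

l=0 r=9: |-20|<=|24| out[9]=576, r--
l=0 r=8: |-20|<=|21| out[8]=441, r--
l=0 r=7: |-20|>|18| out[7]=400, l++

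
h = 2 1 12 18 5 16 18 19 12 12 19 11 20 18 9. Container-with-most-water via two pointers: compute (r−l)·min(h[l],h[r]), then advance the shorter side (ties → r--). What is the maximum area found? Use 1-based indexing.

l=1 r=15: min(2,9)*14=28 best=28 *, l++
l=2 r=15: min(1,9)*13=13 best=28, l++
l=3 r=15: min(12,9)*12=108 best=108 *, r--
l=3 r=14: min(12,18)*11=132 best=132 *, l++
l=4 r=14: min(18,18)*10=180 best=180 *, r--
l=4 r=13: min(18,20)*9=162 best=180, l++
l=5 r=13: min(5,20)*8=40 best=180, l++
l=6 r=13: min(16,20)*7=112 best=180, l++
l=7 r=13: min(18,20)*6=108 best=180, l++
l=8 r=13: min(19,20)*5=95 best=180, l++
l=9 r=13: min(12,20)*4=48 best=180, l++
l=10 r=13: min(12,20)*3=36 best=180, l++
l=11 r=13: min(19,20)*2=38 best=180, l++
l=12 r=13: min(11,20)*1=11 best=180, l++

max area = 180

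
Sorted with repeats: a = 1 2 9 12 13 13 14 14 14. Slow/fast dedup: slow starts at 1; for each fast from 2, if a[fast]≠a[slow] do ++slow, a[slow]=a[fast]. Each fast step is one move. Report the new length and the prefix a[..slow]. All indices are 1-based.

slow=1 fast=2: a[fast]=2≠a[slow]=1 write a[2]=2, slow++,fast++
slow=2 fast=3: a[fast]=9≠a[slow]=2 write a[3]=9, slow++,fast++
slow=3 fast=4: a[fast]=12≠a[slow]=9 write a[4]=12, slow++,fast++
slow=4 fast=5: a[fast]=13≠a[slow]=12 write a[5]=13, slow++,fast++
slow=5 fast=6: a[fast]=13=a[slow] dup, fast++
slow=5 fast=7: a[fast]=14≠a[slow]=13 write a[6]=14, slow++,fast++
slow=6 fast=8: a[fast]=14=a[slow] dup, fast++
slow=6 fast=9: a[fast]=14=a[slow] dup, fast++

length 6; prefix = [1, 2, 9, 12, 13, 14]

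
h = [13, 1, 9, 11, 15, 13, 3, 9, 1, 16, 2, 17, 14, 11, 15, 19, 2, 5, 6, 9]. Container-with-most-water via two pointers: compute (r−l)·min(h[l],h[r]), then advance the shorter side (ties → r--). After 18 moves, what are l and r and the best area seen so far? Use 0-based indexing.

[0,19] min(13,9)*19=171 best=171 * → r--
[0,18] min(13,6)*18=108 best=171 → r--
[0,17] min(13,5)*17=85 best=171 → r--
[0,16] min(13,2)*16=32 best=171 → r--
[0,15] min(13,19)*15=195 best=195 * → l++
[1,15] min(1,19)*14=14 best=195 → l++
[2,15] min(9,19)*13=117 best=195 → l++
[3,15] min(11,19)*12=132 best=195 → l++
[4,15] min(15,19)*11=165 best=195 → l++
[5,15] min(13,19)*10=130 best=195 → l++
[6,15] min(3,19)*9=27 best=195 → l++
[7,15] min(9,19)*8=72 best=195 → l++
[8,15] min(1,19)*7=7 best=195 → l++
[9,15] min(16,19)*6=96 best=195 → l++
[10,15] min(2,19)*5=10 best=195 → l++
[11,15] min(17,19)*4=68 best=195 → l++
[12,15] min(14,19)*3=42 best=195 → l++
[13,15] min(11,19)*2=22 best=195 → l++

l=14, r=15, best area=195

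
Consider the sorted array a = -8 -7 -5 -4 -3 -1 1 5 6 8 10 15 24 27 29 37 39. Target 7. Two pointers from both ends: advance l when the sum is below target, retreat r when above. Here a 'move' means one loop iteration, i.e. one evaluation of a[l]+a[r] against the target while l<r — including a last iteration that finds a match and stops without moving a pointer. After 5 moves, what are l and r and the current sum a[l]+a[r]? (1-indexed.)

l=1, r=12, sum=7

l=1 r=17: -8+39=31 >7, r--
l=1 r=16: -8+37=29 >7, r--
l=1 r=15: -8+29=21 >7, r--
l=1 r=14: -8+27=19 >7, r--
l=1 r=13: -8+24=16 >7, r--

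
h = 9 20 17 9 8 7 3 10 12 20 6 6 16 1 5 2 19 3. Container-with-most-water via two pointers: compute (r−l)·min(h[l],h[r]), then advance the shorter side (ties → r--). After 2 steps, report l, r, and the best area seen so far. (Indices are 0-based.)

[0,17] min(9,3)*17=51 best=51 * → r--
[0,16] min(9,19)*16=144 best=144 * → l++

l=1, r=16, best area=144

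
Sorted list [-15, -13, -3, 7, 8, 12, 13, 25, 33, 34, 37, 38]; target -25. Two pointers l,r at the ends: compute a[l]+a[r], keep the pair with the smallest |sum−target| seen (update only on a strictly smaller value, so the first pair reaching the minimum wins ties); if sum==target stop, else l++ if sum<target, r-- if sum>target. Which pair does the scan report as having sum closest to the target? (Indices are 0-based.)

l=0 r=11: -15+38=23 d=48 *, r--
l=0 r=10: -15+37=22 d=47 *, r--
l=0 r=9: -15+34=19 d=44 *, r--
l=0 r=8: -15+33=18 d=43 *, r--
l=0 r=7: -15+25=10 d=35 *, r--
l=0 r=6: -15+13=-2 d=23 *, r--
l=0 r=5: -15+12=-3 d=22 *, r--
l=0 r=4: -15+8=-7 d=18 *, r--
l=0 r=3: -15+7=-8 d=17 *, r--
l=0 r=2: -15+-3=-18 d=7 *, r--
l=0 r=1: -15+-13=-28 d=3 *, l++

pair (-15, -13) with sum -28 (|Δ|=3)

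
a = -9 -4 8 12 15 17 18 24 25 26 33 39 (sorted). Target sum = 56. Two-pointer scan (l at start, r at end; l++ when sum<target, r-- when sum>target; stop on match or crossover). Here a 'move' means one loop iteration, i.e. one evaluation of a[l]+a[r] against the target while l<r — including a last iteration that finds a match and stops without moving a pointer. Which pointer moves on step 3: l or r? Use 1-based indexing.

l

[1,12] -9+39=30 <56 → l++
[2,12] -4+39=35 <56 → l++
[3,12] 8+39=47 <56 → l++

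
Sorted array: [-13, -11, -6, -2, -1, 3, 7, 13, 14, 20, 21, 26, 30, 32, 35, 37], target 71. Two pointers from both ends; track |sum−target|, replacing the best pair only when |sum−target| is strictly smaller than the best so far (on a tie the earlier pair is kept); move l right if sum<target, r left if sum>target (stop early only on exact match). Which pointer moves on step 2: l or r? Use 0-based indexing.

l

[0,15] -13+37=24 d=47 * → l++
[1,15] -11+37=26 d=45 * → l++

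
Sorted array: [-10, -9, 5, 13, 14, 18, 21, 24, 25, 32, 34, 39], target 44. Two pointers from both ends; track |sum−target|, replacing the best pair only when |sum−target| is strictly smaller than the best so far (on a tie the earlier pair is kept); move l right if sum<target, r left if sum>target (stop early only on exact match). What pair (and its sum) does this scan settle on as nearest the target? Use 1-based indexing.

pair (5, 39) with sum 44 (|Δ|=0)

[1,12] -10+39=29 d=15 * → l++
[2,12] -9+39=30 d=14 * → l++
[3,12] 5+39=44 d=0 * → stop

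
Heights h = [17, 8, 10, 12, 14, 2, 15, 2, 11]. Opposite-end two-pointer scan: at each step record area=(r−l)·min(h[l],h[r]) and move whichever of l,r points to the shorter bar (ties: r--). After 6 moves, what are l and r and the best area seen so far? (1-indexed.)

l=1 r=9: min(17,11)*8=88 best=88 *, r--
l=1 r=8: min(17,2)*7=14 best=88, r--
l=1 r=7: min(17,15)*6=90 best=90 *, r--
l=1 r=6: min(17,2)*5=10 best=90, r--
l=1 r=5: min(17,14)*4=56 best=90, r--
l=1 r=4: min(17,12)*3=36 best=90, r--

l=1, r=3, best area=90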